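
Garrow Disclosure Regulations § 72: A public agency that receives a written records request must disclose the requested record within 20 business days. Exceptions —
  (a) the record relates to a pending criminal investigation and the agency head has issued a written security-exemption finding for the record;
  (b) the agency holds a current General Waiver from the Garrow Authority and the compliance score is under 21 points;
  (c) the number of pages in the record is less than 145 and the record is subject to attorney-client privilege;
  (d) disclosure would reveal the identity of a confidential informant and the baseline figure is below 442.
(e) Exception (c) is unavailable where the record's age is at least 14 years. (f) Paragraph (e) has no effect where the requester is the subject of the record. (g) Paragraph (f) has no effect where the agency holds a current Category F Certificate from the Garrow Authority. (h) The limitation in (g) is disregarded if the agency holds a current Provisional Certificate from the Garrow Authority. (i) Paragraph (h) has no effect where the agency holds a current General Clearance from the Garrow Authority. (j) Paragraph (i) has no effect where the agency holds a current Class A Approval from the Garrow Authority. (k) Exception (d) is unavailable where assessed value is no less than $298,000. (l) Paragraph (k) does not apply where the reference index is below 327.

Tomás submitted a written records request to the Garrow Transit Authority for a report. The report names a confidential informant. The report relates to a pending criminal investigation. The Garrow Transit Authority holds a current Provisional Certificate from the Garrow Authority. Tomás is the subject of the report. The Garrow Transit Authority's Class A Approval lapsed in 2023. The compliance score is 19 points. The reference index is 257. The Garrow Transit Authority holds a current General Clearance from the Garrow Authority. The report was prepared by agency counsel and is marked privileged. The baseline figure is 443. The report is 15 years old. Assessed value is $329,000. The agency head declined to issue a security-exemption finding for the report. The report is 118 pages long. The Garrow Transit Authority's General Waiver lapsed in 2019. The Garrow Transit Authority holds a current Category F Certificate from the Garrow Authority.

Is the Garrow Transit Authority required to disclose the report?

Exception (a) fails — the agency head declined to issue a security-exemption finding.
Exception (b) does not apply: no current General Waiver is held.
All of (c)'s requirements are met (the number of pages in the record is 118, less than the 145 limit; the report is privileged). But: (e) is engaged — the record's age is 15 years, meeting the 14 years threshold. (f) would limit (e) — Tomás is the subject of the report — but (g) sets (f) aside: (g) operates against (f): a current Category F Certificate is held. (h) would limit (g) — a current Provisional Certificate is held — but (i) sets (h) aside: (i) is triggered — a current General Clearance is held. (j), which would lift (i), is inapplicable — the Class A Approval is not current. So (c) is unavailable.
Exception (d) fails — the baseline figure is 443, not below 442.
None of the exceptions is available; § 72 applies in full.

Yes — the Garrow Transit Authority must disclose the report.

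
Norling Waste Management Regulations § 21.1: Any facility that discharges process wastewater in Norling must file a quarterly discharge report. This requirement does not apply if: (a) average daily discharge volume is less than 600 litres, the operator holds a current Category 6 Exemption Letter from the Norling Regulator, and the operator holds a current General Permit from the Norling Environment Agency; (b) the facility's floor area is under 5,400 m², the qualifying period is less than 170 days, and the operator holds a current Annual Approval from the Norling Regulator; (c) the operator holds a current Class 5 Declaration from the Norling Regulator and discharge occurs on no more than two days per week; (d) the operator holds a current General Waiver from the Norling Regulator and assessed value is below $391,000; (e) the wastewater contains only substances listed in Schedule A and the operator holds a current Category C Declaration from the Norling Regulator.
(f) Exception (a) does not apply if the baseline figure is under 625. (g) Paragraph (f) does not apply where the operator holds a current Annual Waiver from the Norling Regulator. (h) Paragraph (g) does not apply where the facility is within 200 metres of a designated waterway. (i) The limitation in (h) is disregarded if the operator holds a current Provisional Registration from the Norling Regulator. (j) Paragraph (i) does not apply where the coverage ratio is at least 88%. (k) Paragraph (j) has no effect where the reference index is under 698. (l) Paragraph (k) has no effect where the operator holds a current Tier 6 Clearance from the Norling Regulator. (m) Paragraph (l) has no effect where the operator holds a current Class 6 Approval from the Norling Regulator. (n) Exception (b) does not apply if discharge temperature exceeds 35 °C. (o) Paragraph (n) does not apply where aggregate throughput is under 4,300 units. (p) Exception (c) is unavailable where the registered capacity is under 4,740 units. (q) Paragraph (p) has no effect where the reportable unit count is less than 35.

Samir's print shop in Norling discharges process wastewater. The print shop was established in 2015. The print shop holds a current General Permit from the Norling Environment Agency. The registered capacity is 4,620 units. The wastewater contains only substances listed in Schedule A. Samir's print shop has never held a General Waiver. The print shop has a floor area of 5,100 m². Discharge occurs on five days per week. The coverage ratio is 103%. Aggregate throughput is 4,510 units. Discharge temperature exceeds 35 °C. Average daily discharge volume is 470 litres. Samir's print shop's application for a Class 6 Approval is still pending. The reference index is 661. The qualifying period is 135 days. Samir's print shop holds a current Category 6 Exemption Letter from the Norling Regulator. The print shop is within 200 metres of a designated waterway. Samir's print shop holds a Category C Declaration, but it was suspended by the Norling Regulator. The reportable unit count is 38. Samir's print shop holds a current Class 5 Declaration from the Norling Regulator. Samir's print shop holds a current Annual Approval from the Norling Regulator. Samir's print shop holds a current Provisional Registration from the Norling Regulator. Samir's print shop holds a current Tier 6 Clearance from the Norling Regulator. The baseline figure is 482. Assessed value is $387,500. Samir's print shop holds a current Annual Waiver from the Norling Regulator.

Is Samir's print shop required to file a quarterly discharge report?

Yes — Samir's print shop must file a quarterly discharge report.

Exception (a)'s conditions are all satisfied: average daily discharge volume is 470 litres, less than the 600 litres limit; a current Category 6 Exemption Letter is held; a current General Permit is held. However, paragraphs (f)–(m) must be considered: (f) operates against (a): the baseline figure is 482, under the 625 limit. (g) is triggered (a current Annual Waiver is held), but is itself disapplied by (h): (h) operates against (g): the print shop is within 200 m of a designated waterway. (i) would limit (h) — a current Provisional Registration is held — but (j) sets (i) aside: (j) is engaged — the coverage ratio is 103%, meeting the 88% threshold. (k) is engaged (the reference index is 661, under the 698 limit), but is itself disapplied by (l): (l) operates against (k): a current Tier 6 Clearance is held. (m), which would lift (l), is inapplicable — the Class 6 Approval is not current. Exception (a) does not apply.
Exception (b): the facility's floor area is 5,100 m², under the 5,400 m² limit; the qualifying period is 135 days, less than the 170 days limit; a current Annual Approval is held — every condition holds. However, paragraphs (n)–(o) must be considered: (n) applies — discharge temperature exceeds 35 °C. (o), which would lift (n), is inapplicable — aggregate throughput is 4,510 units, not under 4,300 units. So (b) is unavailable.
Exception (c) fails — discharge occurs on five days per week.
Exception (d) does not apply: there is no General Waiver in force.
Exception (e) does not apply: there is no Category C Declaration in force.
No exception applies. The general rule governs.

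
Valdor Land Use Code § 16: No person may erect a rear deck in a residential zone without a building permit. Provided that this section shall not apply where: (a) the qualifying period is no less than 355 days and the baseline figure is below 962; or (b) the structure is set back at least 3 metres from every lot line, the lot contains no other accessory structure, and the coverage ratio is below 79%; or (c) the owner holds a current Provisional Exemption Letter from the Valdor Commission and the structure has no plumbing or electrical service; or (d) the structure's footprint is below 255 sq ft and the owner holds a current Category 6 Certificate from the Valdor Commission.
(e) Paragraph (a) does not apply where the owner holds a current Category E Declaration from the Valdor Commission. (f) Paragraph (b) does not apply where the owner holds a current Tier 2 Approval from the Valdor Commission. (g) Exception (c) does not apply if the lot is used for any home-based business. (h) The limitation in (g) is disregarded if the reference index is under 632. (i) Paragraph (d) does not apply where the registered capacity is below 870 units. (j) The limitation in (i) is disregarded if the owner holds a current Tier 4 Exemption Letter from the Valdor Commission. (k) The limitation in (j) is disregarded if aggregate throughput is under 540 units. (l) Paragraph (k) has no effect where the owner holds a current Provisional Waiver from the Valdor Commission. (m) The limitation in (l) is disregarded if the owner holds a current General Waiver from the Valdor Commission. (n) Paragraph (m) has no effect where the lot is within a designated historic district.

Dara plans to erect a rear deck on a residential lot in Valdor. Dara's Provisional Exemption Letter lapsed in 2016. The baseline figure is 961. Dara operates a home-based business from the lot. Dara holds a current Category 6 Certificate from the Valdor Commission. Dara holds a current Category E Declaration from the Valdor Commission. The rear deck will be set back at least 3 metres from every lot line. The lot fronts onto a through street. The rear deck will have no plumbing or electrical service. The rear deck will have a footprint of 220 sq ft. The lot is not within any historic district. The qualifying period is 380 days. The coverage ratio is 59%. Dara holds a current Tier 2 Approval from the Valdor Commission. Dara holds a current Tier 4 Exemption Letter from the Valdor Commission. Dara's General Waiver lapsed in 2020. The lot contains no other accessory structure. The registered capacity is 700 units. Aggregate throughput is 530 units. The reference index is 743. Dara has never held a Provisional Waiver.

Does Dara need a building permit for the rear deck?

All of (a)'s requirements are met (the qualifying period is 380 days, meeting the 355 days threshold; the baseline figure is 961, below the 962 limit). However, paragraph (e) must be considered: (e) operates — a current Category E Declaration is held. Exception (a) does not apply.
Exception (b) is satisfied on its face — the setback is at least 3 m on every side; the lot has no other accessory structure; the coverage ratio is 59%, below the 79% limit. But applying paragraph (f): (f) is engaged — a current Tier 2 Approval is held. (b) is therefore removed.
Exception (c) requires that the owner holds a current Provisional Exemption Letter from the Valdor Commission; but there is no Provisional Exemption Letter in force, so (c) is unavailable.
All of (d)'s requirements are met (the structure's footprint is 220 sq ft, below the 255 sq ft limit; a current Category 6 Certificate is held). But: (i) is triggered — the registered capacity is 700 units, below the 870 units limit. (j) would limit (i) — a current Tier 4 Exemption Letter is held — but (k) sets (j) aside: (k) is triggered — aggregate throughput is 530 units, under the 540 units limit. (l), which would lift (k), is not triggered — no current Provisional Waiver is held. So (d) is unavailable.
No exception displaces § 16.

Yes — Dara must obtain a building permit.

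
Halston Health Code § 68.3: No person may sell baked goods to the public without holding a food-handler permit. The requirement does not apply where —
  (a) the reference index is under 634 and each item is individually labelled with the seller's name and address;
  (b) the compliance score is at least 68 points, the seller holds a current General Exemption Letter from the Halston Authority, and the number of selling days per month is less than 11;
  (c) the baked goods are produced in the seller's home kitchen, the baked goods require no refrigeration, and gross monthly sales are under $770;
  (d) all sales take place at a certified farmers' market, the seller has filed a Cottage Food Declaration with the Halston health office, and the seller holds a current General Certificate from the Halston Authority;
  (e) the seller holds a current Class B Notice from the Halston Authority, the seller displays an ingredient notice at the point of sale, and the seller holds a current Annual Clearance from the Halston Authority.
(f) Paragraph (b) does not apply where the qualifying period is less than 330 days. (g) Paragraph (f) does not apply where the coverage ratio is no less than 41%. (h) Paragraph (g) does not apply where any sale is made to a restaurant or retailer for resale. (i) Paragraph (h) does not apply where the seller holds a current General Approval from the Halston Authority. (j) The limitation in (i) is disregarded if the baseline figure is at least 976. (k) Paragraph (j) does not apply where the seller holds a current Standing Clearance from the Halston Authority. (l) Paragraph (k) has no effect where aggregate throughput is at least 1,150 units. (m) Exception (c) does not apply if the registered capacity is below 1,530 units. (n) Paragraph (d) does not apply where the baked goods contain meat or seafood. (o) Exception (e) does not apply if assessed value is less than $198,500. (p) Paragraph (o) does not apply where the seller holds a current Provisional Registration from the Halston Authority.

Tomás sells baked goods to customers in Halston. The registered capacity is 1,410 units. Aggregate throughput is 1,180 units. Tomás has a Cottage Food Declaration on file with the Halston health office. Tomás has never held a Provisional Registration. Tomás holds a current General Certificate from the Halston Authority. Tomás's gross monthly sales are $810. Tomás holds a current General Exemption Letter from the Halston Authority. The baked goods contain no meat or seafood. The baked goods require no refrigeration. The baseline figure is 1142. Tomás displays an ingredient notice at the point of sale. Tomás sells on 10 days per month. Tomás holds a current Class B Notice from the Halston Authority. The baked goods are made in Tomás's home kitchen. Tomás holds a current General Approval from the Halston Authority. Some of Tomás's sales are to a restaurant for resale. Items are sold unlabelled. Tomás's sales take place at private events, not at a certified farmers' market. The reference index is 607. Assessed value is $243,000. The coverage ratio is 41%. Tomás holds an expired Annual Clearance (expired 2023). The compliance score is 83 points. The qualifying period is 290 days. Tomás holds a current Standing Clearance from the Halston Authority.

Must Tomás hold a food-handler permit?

Yes — Tomás must hold a food-handler permit.

Exception (a) fails — items are sold unlabelled.
Exception (b) is satisfied on its face — the compliance score is 83 points, meeting the 68 points threshold; a current General Exemption Letter is held; the number of selling days per month is 10, less than the 11 limit. But: (f) operates against (b): the qualifying period is 290 days, less than the 330 days limit. (g) operates (the coverage ratio is 41%, meeting the 41% threshold), but is overridden by (h): (h) operates against (g): some sales are to a restaurant for resale. (i) would limit (h) — a current General Approval is held — but (j) sets (i) aside: (j) operates against (i): the baseline figure is 1,142, meeting the 976 threshold. (k) is engaged (a current Standing Clearance is held), but is set aside by (l): (l) is engaged — aggregate throughput is 1,180 units, meeting the 1,150 units threshold. (b) is therefore removed.
Exception (c) does not apply: gross monthly sales are $810, not under $770.
Exception (d) does not apply: sales are at private events, not a certified farmers' market.
Exception (e) requires that the seller holds a current Annual Clearance from the Halston Authority; but the Annual Clearance is not current, so (e) is unavailable.
Every exception is unavailable, so the rule governs.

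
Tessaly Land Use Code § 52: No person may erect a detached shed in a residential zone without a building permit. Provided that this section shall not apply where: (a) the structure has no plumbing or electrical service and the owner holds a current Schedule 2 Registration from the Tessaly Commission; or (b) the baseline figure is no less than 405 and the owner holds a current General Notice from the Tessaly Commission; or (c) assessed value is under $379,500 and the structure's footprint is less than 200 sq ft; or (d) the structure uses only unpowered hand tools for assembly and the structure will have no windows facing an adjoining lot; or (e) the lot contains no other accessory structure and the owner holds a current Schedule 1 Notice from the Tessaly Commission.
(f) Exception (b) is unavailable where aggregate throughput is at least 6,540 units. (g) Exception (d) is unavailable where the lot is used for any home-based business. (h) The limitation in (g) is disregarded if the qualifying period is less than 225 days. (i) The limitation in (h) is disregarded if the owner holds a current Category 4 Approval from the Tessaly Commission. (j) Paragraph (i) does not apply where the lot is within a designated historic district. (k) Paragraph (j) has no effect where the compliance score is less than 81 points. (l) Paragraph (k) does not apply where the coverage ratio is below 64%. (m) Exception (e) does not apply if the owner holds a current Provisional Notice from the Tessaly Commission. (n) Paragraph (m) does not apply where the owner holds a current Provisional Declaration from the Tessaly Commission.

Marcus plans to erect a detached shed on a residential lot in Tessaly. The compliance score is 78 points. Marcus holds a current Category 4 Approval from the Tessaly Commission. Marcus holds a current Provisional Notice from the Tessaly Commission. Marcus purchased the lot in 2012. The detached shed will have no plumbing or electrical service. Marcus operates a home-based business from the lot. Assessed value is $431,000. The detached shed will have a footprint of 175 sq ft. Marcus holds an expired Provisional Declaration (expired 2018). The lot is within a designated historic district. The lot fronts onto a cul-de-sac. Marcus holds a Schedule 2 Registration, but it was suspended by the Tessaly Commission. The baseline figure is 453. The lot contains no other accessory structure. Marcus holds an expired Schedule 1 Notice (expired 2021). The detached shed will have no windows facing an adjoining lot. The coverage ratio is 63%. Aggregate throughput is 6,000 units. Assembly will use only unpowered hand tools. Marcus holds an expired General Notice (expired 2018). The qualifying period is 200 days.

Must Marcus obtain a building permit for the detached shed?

No — exception (d) applies; Marcus does not need a building permit.

Exception (a) does not apply: there is no Schedule 2 Registration in force.
Exception (b) fails — there is no General Notice in force.
Exception (c) requires that assessed value is under $379,500; but assessed value is $431,000, not under $379,500, so (c) is unavailable.
Exception (d): assembly uses only hand tools; no windows face an adjoining lot — every condition holds. Under paragraphs (g)–(l): (g) would limit (d) — a home-based business operates on the lot — but (h) sets (g) aside: (h) is triggered — the qualifying period is 200 days, less than the 225 days limit. (i) would limit (h) — a current Category 4 Approval is held — but (j) sets (i) aside: (j) operates against (i): the lot is in a historic district. (k) is triggered (the compliance score is 78 points, less than the 81 points limit), but is itself disapplied by (l): (l) operates against (k): the coverage ratio is 63%, below the 64% limit. So (d) applies.
Exception (e) does not apply: there is no Schedule 1 Notice in force.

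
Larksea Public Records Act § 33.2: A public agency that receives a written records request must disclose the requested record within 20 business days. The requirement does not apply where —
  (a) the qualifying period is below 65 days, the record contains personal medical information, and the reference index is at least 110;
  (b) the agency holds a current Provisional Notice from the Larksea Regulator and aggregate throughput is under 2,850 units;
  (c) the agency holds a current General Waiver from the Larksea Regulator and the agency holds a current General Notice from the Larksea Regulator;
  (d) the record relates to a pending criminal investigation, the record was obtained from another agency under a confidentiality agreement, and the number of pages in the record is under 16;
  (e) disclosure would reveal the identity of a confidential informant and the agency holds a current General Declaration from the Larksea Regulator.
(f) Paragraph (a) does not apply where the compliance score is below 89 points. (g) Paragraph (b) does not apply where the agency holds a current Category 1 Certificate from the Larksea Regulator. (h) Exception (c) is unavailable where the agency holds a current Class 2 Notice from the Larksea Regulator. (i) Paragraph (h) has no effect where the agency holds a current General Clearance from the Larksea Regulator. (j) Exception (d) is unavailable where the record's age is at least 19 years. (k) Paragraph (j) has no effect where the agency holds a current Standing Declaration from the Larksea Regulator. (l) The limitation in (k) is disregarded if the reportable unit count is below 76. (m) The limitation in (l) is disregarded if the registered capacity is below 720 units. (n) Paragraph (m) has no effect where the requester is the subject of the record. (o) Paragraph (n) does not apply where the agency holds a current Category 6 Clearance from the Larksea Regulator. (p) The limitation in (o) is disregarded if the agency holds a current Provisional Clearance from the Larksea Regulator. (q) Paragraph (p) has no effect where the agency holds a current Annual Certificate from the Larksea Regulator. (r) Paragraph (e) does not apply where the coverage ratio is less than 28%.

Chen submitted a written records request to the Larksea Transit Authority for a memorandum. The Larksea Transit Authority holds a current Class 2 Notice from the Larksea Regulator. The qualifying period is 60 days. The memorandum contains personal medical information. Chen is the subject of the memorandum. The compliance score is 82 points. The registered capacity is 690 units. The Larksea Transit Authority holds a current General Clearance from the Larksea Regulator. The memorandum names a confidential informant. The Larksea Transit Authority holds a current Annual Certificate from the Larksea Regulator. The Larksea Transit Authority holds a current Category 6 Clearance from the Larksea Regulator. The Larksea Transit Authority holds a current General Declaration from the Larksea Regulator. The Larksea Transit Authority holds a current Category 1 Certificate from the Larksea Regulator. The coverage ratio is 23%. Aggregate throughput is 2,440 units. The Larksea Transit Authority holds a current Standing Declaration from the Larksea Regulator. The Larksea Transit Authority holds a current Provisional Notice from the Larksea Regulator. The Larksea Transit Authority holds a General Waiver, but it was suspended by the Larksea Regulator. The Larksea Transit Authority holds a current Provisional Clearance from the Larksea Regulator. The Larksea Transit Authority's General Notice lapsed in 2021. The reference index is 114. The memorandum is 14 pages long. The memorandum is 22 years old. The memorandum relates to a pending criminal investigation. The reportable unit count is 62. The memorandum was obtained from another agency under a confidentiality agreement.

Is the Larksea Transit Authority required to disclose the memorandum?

No — exception (d) applies; the Larksea Transit Authority is not required to disclose the memorandum.

All of (a)'s requirements are met (the qualifying period is 60 days, below the 65 days limit; the memorandum contains personal medical information; the reference index is 114, meeting the 110 threshold). But applying paragraph (f): (f) operates against (a): the compliance score is 82 points, below the 89 points limit. Exception (a) does not apply.
Exception (b): a current Provisional Notice is held; aggregate throughput is 2,440 units, under the 2,850 units limit — every condition holds. Turning to paragraph (g): (g) operates against (b): a current Category 1 Certificate is held. (b) is therefore removed.
Exception (c) fails — there is no General Waiver in force.
All of (d)'s requirements are met (the memorandum relates to a pending investigation; the memorandum was obtained under a confidentiality agreement; the number of pages in the record is 14, under the 16 limit). Considering the limiting provisions: (j) would limit (d) — the record's age is 22 years, meeting the 19 years threshold — but (k) sets (j) aside: (k) operates against (j): a current Standing Declaration is held. (l) operates (the reportable unit count is 62, below the 76 limit), but is itself disapplied by (m): (m) operates against (l): the registered capacity is 690 units, below the 720 units limit. (n) is triggered (Chen is the subject of the memorandum), but is displaced by (o): (o) operates against (n): a current Category 6 Clearance is held. (p) applies (a current Provisional Clearance is held), but is set aside by (q): (q) is engaged — a current Annual Certificate is held. (d) remains available.
Exception (e) is satisfied on its face — the memorandum names a confidential informant; a current General Declaration is held. But: (r) applies — the coverage ratio is 23%, less than the 28% limit. (e) is therefore removed.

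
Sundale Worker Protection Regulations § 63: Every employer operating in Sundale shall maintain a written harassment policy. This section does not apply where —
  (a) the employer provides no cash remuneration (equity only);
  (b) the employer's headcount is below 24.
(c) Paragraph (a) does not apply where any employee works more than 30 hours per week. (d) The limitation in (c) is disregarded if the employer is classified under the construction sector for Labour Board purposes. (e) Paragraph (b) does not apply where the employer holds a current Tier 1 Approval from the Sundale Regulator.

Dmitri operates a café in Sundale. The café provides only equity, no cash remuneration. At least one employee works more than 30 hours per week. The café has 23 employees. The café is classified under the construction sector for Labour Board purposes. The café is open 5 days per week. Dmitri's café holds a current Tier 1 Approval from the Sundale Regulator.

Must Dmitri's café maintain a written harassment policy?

Exception (a): remuneration is equity-only — every condition holds. Under paragraphs (c)–(d): (c) applies (at least one employee exceeds 30 hours/week), but is set aside by (d): (d) operates against (c): the café is classified under the construction sector. So (a) applies.
All of (b)'s requirements are met (the employer's headcount is 23, below the 24 limit). Turning to paragraph (e): (e) is engaged — a current Tier 1 Approval is held. Exception (b) does not apply.

No — exception (a) applies; Dmitri's café is not required to maintain a written harassment policy.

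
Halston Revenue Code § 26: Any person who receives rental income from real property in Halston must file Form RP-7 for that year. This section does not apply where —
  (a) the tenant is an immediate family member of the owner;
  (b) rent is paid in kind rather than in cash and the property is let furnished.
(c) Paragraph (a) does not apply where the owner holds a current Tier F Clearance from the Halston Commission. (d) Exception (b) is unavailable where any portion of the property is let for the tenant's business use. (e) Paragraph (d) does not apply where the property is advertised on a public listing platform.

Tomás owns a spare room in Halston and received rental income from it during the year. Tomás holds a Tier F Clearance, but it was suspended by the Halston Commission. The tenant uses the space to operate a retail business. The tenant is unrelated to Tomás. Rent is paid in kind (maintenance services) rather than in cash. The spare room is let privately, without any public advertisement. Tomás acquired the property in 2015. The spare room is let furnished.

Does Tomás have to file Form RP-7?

Yes — Tomás must file Form RP-7.

Exception (a) does not apply: the tenant is unrelated to the owner.
Exception (b): rent is paid in kind; the property is let furnished — every condition holds. But: (d) operates against (b): the space is let for business use. (e) is not triggered (the property is let privately without advertisement), so (d) stands. (b) is therefore removed.
Every exception is unavailable, so the rule governs.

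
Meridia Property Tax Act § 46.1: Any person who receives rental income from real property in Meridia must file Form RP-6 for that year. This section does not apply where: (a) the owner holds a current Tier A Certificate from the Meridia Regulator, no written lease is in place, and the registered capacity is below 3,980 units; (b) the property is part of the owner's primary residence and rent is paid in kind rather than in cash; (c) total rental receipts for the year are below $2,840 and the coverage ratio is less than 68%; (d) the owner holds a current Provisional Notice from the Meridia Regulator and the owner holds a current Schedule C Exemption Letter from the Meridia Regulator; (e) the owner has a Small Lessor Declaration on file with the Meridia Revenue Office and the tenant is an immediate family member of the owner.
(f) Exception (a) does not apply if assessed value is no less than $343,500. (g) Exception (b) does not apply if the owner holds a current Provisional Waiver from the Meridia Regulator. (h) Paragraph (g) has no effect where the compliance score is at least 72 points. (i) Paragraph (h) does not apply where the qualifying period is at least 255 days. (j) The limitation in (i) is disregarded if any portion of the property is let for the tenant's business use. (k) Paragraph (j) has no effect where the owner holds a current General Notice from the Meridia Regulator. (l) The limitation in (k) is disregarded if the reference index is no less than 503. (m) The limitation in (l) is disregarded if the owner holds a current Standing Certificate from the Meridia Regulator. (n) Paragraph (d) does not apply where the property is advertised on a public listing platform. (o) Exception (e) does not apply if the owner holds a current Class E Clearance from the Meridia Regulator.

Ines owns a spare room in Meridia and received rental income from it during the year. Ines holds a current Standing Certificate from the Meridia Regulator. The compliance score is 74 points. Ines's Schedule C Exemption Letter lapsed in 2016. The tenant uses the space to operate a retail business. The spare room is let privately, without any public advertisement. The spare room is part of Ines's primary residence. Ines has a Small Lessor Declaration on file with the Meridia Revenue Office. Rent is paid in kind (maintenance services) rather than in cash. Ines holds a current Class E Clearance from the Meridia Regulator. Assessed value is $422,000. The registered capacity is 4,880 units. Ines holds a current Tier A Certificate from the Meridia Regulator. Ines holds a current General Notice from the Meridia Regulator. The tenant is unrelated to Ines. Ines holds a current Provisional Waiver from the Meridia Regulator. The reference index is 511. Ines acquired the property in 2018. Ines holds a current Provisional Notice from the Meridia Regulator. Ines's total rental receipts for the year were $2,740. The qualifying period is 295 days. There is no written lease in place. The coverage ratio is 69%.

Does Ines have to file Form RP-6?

Yes — Ines must file Form RP-6.

Exception (a) requires that the registered capacity is below 3,980 units; but the registered capacity is 4,880 units, not below 3,980 units, so (a) is unavailable.
Exception (b) is satisfied on its face — the spare room is part of the primary residence; rent is paid in kind. However, paragraphs (g)–(m) must be considered: (g) operates — a current Provisional Waiver is held. (h) would limit (g) — the compliance score is 74 points, meeting the 72 points threshold — but (i) sets (h) aside: (i) is triggered — the qualifying period is 295 days, meeting the 255 days threshold. (j) is triggered (the space is let for business use), but is set aside by (k): (k) operates against (j): a current General Notice is held. (l) is engaged (the reference index is 511, meeting the 503 threshold), but is displaced by (m): (m) operates against (l): a current Standing Certificate is held. So (b) is unavailable.
Exception (c) requires that the coverage ratio is less than 68%; but the coverage ratio is 69%, not less than 68%, so (c) is unavailable.
Exception (d) does not apply: there is no Schedule C Exemption Letter in force.
Exception (e) requires that the tenant is an immediate family member of the owner; but the tenant is unrelated to the owner, so (e) is unavailable.
None of the exceptions is available; § 46.1 applies in full.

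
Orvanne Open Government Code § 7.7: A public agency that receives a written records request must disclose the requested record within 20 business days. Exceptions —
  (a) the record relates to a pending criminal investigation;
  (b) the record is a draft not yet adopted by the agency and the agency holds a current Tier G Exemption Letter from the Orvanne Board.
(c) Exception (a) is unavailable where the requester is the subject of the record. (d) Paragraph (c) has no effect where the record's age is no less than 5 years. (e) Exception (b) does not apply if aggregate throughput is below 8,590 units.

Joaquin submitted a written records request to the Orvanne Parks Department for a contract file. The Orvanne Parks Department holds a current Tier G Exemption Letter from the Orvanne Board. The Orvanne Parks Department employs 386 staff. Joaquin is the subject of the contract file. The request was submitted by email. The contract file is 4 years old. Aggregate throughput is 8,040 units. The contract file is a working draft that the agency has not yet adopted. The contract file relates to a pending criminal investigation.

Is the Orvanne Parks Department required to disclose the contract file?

All of (a)'s requirements are met (the contract file relates to a pending investigation). However, paragraphs (c)–(d) must be considered: (c) applies — Joaquin is the subject of the contract file. (d) is not triggered (the record's age is 4 years, short of 5 years), so (c) stands. (a) is therefore removed.
Exception (b): the contract file is an unadopted draft; a current Tier G Exemption Letter is held — every condition holds. Turning to paragraph (e): (e) operates against (b): aggregate throughput is 8,040 units, below the 8,590 units limit. Exception (b) does not apply.
None of the exceptions is available; § 7.7 applies in full.

Yes — the Orvanne Parks Department must disclose the contract file.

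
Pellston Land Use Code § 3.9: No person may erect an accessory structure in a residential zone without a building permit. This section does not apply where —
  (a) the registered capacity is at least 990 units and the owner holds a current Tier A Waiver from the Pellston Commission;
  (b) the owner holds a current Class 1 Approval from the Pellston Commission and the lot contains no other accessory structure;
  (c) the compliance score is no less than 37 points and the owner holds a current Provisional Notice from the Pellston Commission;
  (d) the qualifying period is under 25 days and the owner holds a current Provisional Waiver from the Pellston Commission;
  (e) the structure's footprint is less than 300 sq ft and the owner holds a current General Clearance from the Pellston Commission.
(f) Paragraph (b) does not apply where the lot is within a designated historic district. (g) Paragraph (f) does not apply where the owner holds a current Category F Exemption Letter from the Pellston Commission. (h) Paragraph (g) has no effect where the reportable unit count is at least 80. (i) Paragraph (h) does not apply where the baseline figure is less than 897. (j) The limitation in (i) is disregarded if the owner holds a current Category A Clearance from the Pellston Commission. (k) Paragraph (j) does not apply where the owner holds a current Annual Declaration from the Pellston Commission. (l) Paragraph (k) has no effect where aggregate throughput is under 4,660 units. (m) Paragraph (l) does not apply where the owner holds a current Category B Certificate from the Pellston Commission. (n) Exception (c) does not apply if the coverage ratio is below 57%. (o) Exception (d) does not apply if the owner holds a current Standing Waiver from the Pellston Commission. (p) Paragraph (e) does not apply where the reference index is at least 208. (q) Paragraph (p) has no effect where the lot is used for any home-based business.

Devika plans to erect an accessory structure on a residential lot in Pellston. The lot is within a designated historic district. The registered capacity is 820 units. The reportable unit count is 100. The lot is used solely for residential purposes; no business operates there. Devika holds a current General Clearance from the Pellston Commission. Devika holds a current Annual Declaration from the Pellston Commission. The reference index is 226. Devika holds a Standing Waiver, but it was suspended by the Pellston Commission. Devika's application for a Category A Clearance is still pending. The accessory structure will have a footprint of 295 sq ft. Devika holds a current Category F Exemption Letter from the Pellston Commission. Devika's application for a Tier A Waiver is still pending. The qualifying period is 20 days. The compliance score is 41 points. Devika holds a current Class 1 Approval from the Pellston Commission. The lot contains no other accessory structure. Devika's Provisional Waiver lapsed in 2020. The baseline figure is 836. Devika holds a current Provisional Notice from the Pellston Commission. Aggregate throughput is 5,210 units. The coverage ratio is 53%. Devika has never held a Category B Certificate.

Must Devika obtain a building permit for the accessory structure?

No — exception (b) applies; Devika does not need a building permit.

Exception (a) fails — the registered capacity is 820 units, short of 990 units.
Exception (b): a current Class 1 Approval is held; the lot has no other accessory structure — every condition holds. Considering the limiting provisions: (f) would limit (b) — the lot is in a historic district — but (g) sets (f) aside: (g) is engaged — a current Category F Exemption Letter is held. (h) would limit (g) — the reportable unit count is 100, meeting the 80 threshold — but (i) sets (h) aside: (i) operates — the baseline figure is 836, less than the 897 limit. (j), which would lift (i), does not operate here — the Category A Clearance is not current. So (b) applies.
Exception (c) is satisfied on its face — the compliance score is 41 points, meeting the 37 points threshold; a current Provisional Notice is held. But applying paragraph (n): (n) operates against (c): the coverage ratio is 53%, below the 57% limit. So (c) is unavailable.
Exception (d) requires that the owner holds a current Provisional Waiver from the Pellston Commission; but no current Provisional Waiver is held, so (d) is unavailable.
Exception (e) is satisfied on its face — the structure's footprint is 295 sq ft, less than the 300 sq ft limit; a current General Clearance is held. However, paragraphs (p)–(q) must be considered: (p) operates against (e): the reference index is 226, meeting the 208 threshold. (q), which would lift (p), is inapplicable — the lot is solely residential. (e) is therefore removed.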